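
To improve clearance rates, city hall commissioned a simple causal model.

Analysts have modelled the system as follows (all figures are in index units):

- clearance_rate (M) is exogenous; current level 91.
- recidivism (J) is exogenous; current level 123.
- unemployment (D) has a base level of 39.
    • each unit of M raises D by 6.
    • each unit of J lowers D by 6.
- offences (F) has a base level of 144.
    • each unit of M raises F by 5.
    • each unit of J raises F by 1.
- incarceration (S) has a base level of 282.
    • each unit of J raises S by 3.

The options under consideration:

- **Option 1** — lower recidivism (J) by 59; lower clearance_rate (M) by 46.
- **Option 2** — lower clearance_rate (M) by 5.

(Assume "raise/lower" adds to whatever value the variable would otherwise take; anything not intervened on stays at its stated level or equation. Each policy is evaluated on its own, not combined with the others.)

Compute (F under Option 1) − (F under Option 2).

Option 1 (J − 59, M − 46):
  M = 91 − 46 = 45
  J = 123 − 59 = 64
  F = 144 + 5·45 + 64 = 433
Option 2 (M − 5):
  M = 91 − 5 = 86
  J = 123
  F = 144 + 5·86 + 123 = 697
F: 433 − 697 = -264

-264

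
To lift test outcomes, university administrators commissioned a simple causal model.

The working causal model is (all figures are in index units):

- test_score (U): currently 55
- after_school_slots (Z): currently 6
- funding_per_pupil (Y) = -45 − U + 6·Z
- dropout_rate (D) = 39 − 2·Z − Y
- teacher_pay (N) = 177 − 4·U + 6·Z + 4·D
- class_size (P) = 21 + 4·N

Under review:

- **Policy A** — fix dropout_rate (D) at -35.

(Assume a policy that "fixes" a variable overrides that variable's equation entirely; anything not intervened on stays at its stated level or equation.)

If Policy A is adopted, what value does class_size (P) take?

Policy A (D := -35):
  U = 55
  Z = 6
  Y = -45 − 55 + 6·6 = -64
  D = -35
  N = 177 − 4·55 + 6·6 + 4·(-35) = -147
  P = 21 + 4·(-147) = -567

-567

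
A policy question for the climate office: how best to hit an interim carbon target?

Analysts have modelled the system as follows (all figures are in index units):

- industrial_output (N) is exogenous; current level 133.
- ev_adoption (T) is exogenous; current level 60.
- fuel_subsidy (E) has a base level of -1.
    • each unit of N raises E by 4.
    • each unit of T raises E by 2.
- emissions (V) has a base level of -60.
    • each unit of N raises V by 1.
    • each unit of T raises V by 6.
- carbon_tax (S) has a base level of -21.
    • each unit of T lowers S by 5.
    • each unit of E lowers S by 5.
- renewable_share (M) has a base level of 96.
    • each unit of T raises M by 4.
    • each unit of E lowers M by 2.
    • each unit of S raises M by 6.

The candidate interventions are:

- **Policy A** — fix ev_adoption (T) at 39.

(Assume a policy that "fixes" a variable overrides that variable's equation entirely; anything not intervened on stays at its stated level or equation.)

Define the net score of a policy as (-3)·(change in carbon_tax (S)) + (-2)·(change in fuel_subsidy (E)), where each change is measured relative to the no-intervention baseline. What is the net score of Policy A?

Baseline:
  N = 133
  T = 60
  E = -1 + 4·133 + 2·60 = 651
  S = -21 − 5·60 − 5·651 = -3576
Policy A (T := 39):
  N = 133
  T = 39
  E = -1 + 4·133 + 2·39 = 609
  S = -21 − 5·39 − 5·609 = -3261
ΔS = -3261 − (-3576) = 315; ΔE = 609 − 651 = -42
Score = (-3)·315 + (-2)·(-42) = -861

-861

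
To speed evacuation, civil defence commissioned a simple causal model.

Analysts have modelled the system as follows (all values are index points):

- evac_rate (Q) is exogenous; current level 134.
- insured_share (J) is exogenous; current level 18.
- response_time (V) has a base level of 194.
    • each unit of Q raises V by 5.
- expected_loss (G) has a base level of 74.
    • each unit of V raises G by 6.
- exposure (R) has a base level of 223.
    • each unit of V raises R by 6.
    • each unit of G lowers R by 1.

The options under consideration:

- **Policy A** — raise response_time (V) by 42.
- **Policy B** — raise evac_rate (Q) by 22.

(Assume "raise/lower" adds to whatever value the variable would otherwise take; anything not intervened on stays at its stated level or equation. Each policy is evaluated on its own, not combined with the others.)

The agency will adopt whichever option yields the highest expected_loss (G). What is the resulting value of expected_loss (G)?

Policy A (V + 42):
  Q = 134
  V = 194 + 5·134 (+42 from intervention) = 906
  G = 74 + 6·906 = 5510
Policy B (Q + 22):
  Q = 134 + 22 = 156
  V = 194 + 5·156 = 974
  G = 74 + 6·974 = 5918
Comparing — Policy A: G=5510, Policy B: G=5918. Highest is 5918 (Policy B).

5918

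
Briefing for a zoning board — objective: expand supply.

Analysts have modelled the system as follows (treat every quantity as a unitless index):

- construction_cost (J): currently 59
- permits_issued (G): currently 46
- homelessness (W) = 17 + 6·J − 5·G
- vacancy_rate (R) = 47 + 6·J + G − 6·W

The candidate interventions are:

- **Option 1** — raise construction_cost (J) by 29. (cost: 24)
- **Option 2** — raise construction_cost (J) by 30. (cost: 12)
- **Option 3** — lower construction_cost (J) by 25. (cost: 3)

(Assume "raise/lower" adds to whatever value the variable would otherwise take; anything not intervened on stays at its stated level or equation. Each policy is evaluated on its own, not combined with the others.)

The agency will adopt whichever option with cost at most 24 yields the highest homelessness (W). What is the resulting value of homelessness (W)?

Option 1 (J + 29):
  J = 59 + 29 = 88
  G = 46
  W = 17 + 6·88 − 5·46 = 315
Option 2 (J + 30):
  J = 59 + 30 = 89
  G = 46
  W = 17 + 6·89 − 5·46 = 321
Option 3 (J − 25):
  J = 59 − 25 = 34
  G = 46
  W = 17 + 6·34 − 5·46 = -9
Comparing — Option 1: W=315, Option 2: W=321, Option 3: W=-9. Highest is 321 (Option 2).

321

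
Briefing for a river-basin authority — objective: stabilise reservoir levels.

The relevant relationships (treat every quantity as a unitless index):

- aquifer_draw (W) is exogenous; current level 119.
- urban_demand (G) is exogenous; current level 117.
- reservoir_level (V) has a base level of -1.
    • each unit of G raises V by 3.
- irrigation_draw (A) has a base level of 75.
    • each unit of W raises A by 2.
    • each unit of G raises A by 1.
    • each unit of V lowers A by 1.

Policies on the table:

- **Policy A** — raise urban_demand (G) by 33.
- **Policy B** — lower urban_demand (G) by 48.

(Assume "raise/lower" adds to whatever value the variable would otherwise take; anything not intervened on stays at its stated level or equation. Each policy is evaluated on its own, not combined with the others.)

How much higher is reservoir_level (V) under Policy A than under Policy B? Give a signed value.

Policy A (G + 33):
  G = 117 + 33 = 150
  V = -1 + 3·150 = 449
Policy B (G − 48):
  G = 117 − 48 = 69
  V = -1 + 3·69 = 206
V: 449 − 206 = 243

243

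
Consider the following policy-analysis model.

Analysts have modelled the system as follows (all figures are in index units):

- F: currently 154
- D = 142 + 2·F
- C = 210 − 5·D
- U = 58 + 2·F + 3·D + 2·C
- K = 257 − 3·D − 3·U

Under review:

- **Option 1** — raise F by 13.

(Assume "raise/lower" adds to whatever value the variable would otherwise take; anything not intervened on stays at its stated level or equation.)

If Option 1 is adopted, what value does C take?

Option 1 (F + 13):
  F = 154 + 13 = 167
  D = 142 + 2·167 = 476
  C = 210 − 5·476 = -2170

-2170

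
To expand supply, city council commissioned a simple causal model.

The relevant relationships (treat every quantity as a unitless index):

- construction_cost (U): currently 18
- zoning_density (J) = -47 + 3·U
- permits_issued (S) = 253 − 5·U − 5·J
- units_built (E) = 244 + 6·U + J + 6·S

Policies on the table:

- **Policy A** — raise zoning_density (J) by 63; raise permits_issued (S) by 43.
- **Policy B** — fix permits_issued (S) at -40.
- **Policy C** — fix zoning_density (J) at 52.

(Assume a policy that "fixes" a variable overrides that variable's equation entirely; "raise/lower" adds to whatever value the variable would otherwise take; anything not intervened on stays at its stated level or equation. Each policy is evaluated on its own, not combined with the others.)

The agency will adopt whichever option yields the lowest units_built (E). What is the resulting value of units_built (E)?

Policy A (J + 63, S + 43):
  U = 18
  J = -47 + 3·18 (+63 from intervention) = 70
  S = 253 − 5·18 − 5·70 (+43 from intervention) = -144
  E = 244 + 6·18 + 70 + 6·(-144) = -442
Policy B (S := -40):
  U = 18
  J = -47 + 3·18 = 7
  S = -40
  E = 244 + 6·18 + 7 + 6·(-40) = 119
Policy C (J := 52):
  U = 18
  J = 52
  S = 253 − 5·18 − 5·52 = -97
  E = 244 + 6·18 + 52 + 6·(-97) = -178
Comparing — Policy A: E=-442, Policy B: E=119, Policy C: E=-178. Lowest is -442 (Policy A).

-442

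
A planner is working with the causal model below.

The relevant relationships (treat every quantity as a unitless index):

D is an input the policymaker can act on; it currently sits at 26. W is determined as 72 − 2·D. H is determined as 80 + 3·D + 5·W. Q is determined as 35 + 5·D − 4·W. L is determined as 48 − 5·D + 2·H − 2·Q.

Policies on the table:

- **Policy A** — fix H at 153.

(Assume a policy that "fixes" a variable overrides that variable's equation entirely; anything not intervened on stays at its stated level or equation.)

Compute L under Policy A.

Policy A (H := 153):
  D = 26
  W = 72 − 2·26 = 20
  H = 153
  Q = 35 + 5·26 − 4·20 = 85
  L = 48 − 5·26 + 2·153 − 2·85 = 54

54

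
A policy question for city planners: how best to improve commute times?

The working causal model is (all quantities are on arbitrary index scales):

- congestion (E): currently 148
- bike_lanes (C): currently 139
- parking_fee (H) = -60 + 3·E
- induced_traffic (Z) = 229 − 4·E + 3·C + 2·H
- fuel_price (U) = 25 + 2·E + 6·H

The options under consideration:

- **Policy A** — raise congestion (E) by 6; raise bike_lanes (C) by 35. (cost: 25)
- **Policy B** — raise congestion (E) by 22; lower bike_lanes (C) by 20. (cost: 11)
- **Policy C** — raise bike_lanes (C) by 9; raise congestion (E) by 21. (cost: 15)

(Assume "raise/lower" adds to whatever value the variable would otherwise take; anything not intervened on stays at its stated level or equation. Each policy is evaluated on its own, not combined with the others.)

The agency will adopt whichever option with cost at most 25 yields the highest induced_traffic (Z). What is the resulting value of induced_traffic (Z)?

939

Policy A (E + 6, C + 35):
  E = 148 + 6 = 154
  C = 139 + 35 = 174
  H = -60 + 3·154 = 402
  Z = 229 − 4·154 + 3·174 + 2·402 = 939
Policy B (E + 22, C − 20):
  E = 148 + 22 = 170
  C = 139 − 20 = 119
  H = -60 + 3·170 = 450
  Z = 229 − 4·170 + 3·119 + 2·450 = 806
Policy C (C + 9, E + 21):
  E = 148 + 21 = 169
  C = 139 + 9 = 148
  H = -60 + 3·169 = 447
  Z = 229 − 4·169 + 3·148 + 2·447 = 891
Comparing — Policy A: Z=939, Policy B: Z=806, Policy C: Z=891. Highest is 939 (Policy A).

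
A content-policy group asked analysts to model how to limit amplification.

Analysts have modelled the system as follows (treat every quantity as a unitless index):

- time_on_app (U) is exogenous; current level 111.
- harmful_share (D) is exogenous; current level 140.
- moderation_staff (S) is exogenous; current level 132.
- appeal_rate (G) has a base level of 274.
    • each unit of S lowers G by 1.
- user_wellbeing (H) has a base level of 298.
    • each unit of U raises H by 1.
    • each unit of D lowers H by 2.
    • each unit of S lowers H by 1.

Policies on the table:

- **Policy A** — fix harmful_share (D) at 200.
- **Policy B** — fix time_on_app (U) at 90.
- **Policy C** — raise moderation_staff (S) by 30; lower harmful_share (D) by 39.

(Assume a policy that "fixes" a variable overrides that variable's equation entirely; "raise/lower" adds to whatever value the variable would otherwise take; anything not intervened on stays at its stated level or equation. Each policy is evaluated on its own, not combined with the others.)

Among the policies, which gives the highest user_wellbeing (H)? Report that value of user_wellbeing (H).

45

Policy A (D := 200):
  U = 111
  D = 200
  S = 132
  H = 298 + 111 − 2·200 − 132 = -123
Policy B (U := 90):
  U = 90
  D = 140
  S = 132
  H = 298 + 90 − 2·140 − 132 = -24
Policy C (S + 30, D − 39):
  U = 111
  D = 140 − 39 = 101
  S = 132 + 30 = 162
  H = 298 + 111 − 2·101 − 162 = 45
Comparing — Policy A: H=-123, Policy B: H=-24, Policy C: H=45. Highest is 45 (Policy C).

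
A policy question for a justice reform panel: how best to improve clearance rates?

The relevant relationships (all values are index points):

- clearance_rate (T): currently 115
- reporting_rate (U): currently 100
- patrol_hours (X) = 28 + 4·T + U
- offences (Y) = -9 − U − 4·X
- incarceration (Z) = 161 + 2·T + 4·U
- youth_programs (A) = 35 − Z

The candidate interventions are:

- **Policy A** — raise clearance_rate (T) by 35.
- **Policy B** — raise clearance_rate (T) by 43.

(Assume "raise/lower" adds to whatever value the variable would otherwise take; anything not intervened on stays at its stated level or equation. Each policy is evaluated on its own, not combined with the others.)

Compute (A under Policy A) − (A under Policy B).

Policy A (T + 35):
  T = 115 + 35 = 150
  U = 100
  Z = 161 + 2·150 + 4·100 = 861
  A = 35 − 861 = -826
Policy B (T + 43):
  T = 115 + 43 = 158
  U = 100
  Z = 161 + 2·158 + 4·100 = 877
  A = 35 − 877 = -842
A: -826 − (-842) = 16

16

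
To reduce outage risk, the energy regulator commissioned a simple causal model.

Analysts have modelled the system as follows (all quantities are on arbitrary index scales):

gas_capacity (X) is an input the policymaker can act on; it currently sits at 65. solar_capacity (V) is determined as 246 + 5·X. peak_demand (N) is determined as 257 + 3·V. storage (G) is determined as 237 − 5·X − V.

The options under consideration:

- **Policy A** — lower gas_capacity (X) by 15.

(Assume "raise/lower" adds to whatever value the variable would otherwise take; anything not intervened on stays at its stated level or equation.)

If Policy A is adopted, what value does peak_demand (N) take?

Policy A (X − 15):
  X = 65 − 15 = 50
  V = 246 + 5·50 = 496
  N = 257 + 3·496 = 1745

1745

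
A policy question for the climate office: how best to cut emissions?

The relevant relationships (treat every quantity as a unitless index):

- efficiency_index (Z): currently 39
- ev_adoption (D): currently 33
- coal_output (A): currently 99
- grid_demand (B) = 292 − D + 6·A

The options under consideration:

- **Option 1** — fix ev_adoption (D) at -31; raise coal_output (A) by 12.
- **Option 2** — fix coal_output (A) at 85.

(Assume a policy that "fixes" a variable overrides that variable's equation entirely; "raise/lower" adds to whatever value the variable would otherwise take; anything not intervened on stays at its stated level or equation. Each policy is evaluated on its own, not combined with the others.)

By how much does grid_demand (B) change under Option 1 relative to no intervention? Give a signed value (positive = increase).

136

Baseline:
  D = 33
  A = 99
  B = 292 − 33 + 6·99 = 853
Option 1 (D := -31, A + 12):
  D = -31
  A = 99 + 12 = 111
  B = 292 − (-31) + 6·111 = 989
Change in B: 989 − 853 = 136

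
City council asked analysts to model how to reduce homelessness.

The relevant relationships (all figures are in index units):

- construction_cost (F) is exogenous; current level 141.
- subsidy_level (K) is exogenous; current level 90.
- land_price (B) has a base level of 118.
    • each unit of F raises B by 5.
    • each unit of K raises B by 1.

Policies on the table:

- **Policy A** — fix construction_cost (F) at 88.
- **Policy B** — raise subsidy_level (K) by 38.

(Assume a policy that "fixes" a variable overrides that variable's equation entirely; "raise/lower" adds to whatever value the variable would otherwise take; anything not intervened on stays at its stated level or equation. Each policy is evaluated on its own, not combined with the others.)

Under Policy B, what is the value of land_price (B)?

Policy B (K + 38):
  F = 141
  K = 90 + 38 = 128
  B = 118 + 5·141 + 128 = 951

951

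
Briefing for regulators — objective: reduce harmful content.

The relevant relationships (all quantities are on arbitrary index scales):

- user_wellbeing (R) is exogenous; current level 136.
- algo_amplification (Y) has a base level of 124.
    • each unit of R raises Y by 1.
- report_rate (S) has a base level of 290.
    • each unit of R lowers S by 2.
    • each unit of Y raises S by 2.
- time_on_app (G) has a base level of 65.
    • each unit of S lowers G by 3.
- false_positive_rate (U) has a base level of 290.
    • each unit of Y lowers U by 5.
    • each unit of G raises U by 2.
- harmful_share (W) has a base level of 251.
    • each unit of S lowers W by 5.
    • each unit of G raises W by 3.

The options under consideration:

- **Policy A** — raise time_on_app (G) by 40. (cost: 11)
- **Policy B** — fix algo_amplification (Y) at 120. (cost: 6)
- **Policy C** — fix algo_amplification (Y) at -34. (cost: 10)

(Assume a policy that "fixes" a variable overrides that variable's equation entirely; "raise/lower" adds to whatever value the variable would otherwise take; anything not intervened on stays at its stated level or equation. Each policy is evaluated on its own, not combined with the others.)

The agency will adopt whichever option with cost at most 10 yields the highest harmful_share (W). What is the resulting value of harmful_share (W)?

Policy B (Y := 120):
  R = 136
  Y = 120
  S = 290 − 2·136 + 2·120 = 258
  G = 65 − 3·258 = -709
  W = 251 − 5·258 + 3·(-709) = -3166
Policy C (Y := -34):
  R = 136
  Y = -34
  S = 290 − 2·136 + 2·(-34) = -50
  G = 65 − 3·(-50) = 215
  W = 251 − 5·(-50) + 3·215 = 1146
Comparing — Policy B: W=-3166, Policy C: W=1146. Highest is 1146 (Policy C).

1146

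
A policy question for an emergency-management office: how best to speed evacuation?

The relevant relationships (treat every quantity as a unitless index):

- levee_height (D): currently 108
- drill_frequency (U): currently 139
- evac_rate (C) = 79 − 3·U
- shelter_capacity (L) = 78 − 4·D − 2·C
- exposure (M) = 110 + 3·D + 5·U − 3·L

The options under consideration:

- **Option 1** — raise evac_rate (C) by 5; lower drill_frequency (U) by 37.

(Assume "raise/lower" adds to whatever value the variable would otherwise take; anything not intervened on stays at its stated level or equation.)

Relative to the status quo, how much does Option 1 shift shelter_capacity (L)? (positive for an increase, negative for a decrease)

Baseline:
  D = 108
  U = 139
  C = 79 − 3·139 = -338
  L = 78 − 4·108 − 2·(-338) = 322
Option 1 (C + 5, U − 37):
  D = 108
  U = 139 − 37 = 102
  C = 79 − 3·102 (+5 from intervention) = -222
  L = 78 − 4·108 − 2·(-222) = 90
Change in L: 90 − 322 = -232

-232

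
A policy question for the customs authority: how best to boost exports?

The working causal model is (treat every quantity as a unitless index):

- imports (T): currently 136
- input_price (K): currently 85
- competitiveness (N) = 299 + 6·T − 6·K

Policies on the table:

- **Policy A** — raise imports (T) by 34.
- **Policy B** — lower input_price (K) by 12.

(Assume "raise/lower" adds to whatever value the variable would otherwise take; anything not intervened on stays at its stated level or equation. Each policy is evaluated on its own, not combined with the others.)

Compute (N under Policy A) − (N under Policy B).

132

Policy A (T + 34):
  T = 136 + 34 = 170
  K = 85
  N = 299 + 6·170 − 6·85 = 809
Policy B (K − 12):
  T = 136
  K = 85 − 12 = 73
  N = 299 + 6·136 − 6·73 = 677
N: 809 − 677 = 132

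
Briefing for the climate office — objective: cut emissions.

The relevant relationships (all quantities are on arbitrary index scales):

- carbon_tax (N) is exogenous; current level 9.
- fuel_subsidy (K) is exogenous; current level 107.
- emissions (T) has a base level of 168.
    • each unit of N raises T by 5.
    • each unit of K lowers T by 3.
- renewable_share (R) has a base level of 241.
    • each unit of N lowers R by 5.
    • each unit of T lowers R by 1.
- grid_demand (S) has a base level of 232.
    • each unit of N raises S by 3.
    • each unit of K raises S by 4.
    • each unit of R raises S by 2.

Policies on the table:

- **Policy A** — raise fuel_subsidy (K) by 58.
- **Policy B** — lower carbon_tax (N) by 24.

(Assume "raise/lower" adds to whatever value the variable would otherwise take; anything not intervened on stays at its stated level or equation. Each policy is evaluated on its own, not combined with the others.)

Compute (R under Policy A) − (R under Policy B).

-66

Policy A (K + 58):
  N = 9
  K = 107 + 58 = 165
  T = 168 + 5·9 − 3·165 = -282
  R = 241 − 5·9 − (-282) = 478
Policy B (N − 24):
  N = 9 − 24 = -15
  K = 107
  T = 168 + 5·(-15) − 3·107 = -228
  R = 241 − 5·(-15) − (-228) = 544
R: 478 − 544 = -66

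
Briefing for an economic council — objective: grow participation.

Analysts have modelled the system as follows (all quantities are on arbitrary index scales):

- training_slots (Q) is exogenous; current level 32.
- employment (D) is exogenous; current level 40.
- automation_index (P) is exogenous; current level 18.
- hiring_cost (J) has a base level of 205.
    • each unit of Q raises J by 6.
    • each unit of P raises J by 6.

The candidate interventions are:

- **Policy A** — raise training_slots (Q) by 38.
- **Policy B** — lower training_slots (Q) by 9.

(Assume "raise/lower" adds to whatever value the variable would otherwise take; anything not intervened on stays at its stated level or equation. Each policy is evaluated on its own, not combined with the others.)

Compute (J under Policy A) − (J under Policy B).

282

Policy A (Q + 38):
  Q = 32 + 38 = 70
  P = 18
  J = 205 + 6·70 + 6·18 = 733
Policy B (Q − 9):
  Q = 32 − 9 = 23
  P = 18
  J = 205 + 6·23 + 6·18 = 451
J: 733 − 451 = 282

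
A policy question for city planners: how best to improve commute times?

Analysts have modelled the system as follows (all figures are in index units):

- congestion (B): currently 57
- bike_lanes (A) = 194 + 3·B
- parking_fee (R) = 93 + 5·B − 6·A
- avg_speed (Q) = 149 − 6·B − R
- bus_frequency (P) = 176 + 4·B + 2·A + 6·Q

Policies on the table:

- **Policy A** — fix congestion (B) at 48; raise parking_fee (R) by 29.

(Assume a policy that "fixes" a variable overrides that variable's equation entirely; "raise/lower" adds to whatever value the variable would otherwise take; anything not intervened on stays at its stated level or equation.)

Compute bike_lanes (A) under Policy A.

338

Policy A (B := 48, R + 29):
  B = 48
  A = 194 + 3·48 = 338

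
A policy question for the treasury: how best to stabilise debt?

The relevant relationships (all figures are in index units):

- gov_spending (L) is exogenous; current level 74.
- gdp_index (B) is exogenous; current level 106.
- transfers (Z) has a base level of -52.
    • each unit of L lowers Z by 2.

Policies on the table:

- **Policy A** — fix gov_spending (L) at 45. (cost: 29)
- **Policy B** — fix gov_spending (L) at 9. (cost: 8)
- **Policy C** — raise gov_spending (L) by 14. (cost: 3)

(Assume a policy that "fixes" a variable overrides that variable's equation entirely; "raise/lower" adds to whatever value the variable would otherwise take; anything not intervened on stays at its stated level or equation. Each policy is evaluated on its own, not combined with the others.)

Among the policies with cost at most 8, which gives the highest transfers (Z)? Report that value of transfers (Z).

-70

Policy B (L := 9):
  L = 9
  Z = -52 − 2·9 = -70
Policy C (L + 14):
  L = 74 + 14 = 88
  Z = -52 − 2·88 = -228
Comparing — Policy B: Z=-70, Policy C: Z=-228. Highest is -70 (Policy B).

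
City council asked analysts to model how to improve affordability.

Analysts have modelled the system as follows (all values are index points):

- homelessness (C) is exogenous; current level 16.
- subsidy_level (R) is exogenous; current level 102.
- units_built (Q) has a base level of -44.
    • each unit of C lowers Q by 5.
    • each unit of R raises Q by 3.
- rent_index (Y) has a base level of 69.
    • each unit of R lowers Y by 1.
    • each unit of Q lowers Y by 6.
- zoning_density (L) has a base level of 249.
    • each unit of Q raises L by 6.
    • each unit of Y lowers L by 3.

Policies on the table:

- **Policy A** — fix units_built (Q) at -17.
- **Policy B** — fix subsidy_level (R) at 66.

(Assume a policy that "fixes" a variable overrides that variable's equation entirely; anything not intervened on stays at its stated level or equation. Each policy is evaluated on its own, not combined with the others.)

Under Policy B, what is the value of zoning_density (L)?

Policy B (R := 66):
  C = 16
  R = 66
  Q = -44 − 5·16 + 3·66 = 74
  Y = 69 − 66 − 6·74 = -441
  L = 249 + 6·74 − 3·(-441) = 2016

2016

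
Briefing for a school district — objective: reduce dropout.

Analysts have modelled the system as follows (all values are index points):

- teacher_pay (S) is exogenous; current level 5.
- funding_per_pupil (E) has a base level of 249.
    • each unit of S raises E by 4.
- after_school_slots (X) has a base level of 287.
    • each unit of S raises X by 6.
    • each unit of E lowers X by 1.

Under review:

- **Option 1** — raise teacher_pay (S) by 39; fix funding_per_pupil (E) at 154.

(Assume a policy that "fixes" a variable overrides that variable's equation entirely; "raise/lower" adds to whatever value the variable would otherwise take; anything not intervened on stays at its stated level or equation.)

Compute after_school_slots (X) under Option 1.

397

Option 1 (S + 39, E := 154):
  S = 5 + 39 = 44
  E = 154
  X = 287 + 6·44 − 154 = 397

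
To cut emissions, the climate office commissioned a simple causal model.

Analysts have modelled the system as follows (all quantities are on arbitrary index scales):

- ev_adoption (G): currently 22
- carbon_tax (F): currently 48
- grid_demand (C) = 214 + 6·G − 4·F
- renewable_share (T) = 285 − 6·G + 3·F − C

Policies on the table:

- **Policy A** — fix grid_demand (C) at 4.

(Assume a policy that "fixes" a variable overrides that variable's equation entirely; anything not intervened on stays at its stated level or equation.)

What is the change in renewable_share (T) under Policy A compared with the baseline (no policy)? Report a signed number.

150

Baseline:
  G = 22
  F = 48
  C = 214 + 6·22 − 4·48 = 154
  T = 285 − 6·22 + 3·48 − 154 = 143
Policy A (C := 4):
  G = 22
  F = 48
  C = 4
  T = 285 − 6·22 + 3·48 − 4 = 293
Change in T: 293 − 143 = 150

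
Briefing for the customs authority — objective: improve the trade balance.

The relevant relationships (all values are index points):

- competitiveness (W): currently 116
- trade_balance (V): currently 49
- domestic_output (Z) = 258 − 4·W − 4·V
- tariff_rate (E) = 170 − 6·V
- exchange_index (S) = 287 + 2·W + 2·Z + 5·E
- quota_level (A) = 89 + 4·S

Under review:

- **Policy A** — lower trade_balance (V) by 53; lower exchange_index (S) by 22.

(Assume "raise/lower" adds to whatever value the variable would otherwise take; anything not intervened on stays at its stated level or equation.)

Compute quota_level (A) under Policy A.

4437

Policy A (V − 53, S − 22):
  W = 116
  V = 49 − 53 = -4
  Z = 258 − 4·116 − 4·(-4) = -190
  E = 170 − 6·(-4) = 194
  S = 287 + 2·116 + 2·(-190) + 5·194 (−22 from intervention) = 1087
  A = 89 + 4·1087 = 4437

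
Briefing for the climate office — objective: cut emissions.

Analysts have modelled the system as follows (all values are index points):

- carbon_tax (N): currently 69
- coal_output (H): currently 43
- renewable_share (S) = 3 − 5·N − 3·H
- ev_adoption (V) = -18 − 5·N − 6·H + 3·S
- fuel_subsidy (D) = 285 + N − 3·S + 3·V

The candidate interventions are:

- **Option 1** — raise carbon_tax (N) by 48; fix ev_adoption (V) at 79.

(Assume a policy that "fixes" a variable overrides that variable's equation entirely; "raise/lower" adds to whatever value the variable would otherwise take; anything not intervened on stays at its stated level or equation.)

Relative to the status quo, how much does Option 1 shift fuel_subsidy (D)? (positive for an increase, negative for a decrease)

7107

Baseline:
  N = 69
  H = 43
  S = 3 − 5·69 − 3·43 = -471
  V = -18 − 5·69 − 6·43 + 3·(-471) = -2034
  D = 285 + 69 − 3·(-471) + 3·(-2034) = -4335
Option 1 (N + 48, V := 79):
  N = 69 + 48 = 117
  H = 43
  S = 3 − 5·117 − 3·43 = -711
  V = 79
  D = 285 + 117 − 3·(-711) + 3·79 = 2772
Change in D: 2772 − (-4335) = 7107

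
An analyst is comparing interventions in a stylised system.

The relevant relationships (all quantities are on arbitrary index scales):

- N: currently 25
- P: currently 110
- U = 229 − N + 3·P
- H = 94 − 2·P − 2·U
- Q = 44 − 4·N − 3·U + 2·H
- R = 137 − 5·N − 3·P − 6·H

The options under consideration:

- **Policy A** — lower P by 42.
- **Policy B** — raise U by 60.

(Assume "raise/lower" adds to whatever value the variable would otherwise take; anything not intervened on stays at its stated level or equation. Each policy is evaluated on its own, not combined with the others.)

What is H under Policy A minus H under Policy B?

456

Policy A (P − 42):
  N = 25
  P = 110 − 42 = 68
  U = 229 − 25 + 3·68 = 408
  H = 94 − 2·68 − 2·408 = -858
Policy B (U + 60):
  N = 25
  P = 110
  U = 229 − 25 + 3·110 (+60 from intervention) = 594
  H = 94 − 2·110 − 2·594 = -1314
H: -858 − (-1314) = 456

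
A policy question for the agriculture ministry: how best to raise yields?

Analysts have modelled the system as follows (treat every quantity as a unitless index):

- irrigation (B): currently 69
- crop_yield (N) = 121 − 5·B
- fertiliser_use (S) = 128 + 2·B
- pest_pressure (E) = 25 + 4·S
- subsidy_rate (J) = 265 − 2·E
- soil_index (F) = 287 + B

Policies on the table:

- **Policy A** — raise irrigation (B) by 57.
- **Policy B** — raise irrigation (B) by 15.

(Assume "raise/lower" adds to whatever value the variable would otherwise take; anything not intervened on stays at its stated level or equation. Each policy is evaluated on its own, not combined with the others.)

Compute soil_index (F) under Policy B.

371

Policy B (B + 15):
  B = 69 + 15 = 84
  F = 287 + 84 = 371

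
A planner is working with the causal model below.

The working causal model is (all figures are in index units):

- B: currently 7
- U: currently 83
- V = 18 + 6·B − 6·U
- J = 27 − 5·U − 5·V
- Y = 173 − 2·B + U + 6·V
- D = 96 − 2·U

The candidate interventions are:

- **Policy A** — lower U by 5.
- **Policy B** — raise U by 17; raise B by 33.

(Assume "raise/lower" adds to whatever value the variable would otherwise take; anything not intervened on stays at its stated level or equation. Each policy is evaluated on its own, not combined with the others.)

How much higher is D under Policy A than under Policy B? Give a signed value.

Policy A (U − 5):
  U = 83 − 5 = 78
  D = 96 − 2·78 = -60
Policy B (U + 17, B + 33):
  U = 83 + 17 = 100
  D = 96 − 2·100 = -104
D: -60 − (-104) = 44

44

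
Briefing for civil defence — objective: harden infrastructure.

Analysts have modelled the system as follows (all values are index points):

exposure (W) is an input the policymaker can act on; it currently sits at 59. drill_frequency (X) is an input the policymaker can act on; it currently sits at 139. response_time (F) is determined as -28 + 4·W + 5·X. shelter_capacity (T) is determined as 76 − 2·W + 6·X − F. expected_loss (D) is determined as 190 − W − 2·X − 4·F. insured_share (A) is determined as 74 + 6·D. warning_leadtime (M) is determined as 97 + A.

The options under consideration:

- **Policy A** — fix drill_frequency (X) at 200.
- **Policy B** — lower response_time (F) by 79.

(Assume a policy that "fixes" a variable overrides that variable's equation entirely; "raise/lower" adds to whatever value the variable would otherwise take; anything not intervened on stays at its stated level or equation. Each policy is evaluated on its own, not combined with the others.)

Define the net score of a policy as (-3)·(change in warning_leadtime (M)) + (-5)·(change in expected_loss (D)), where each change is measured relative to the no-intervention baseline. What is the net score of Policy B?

-7268

Baseline:
  W = 59
  X = 139
  F = -28 + 4·59 + 5·139 = 903
  D = 190 − 59 − 2·139 − 4·903 = -3759
  A = 74 + 6·(-3759) = -22480
  M = 97 + (-22480) = -22383
Policy B (F − 79):
  W = 59
  X = 139
  F = -28 + 4·59 + 5·139 (−79 from intervention) = 824
  D = 190 − 59 − 2·139 − 4·824 = -3443
  A = 74 + 6·(-3443) = -20584
  M = 97 + (-20584) = -20487
ΔM = -20487 − (-22383) = 1896; ΔD = -3443 − (-3759) = 316
Score = (-3)·1896 + (-5)·316 = -7268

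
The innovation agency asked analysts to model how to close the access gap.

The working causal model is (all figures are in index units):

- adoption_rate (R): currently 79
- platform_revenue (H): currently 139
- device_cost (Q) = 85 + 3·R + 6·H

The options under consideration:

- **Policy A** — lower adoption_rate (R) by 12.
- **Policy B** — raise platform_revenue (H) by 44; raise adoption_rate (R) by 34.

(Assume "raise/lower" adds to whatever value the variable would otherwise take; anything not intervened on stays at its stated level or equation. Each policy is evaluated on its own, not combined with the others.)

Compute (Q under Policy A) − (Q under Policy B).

Policy A (R − 12):
  R = 79 − 12 = 67
  H = 139
  Q = 85 + 3·67 + 6·139 = 1120
Policy B (H + 44, R + 34):
  R = 79 + 34 = 113
  H = 139 + 44 = 183
  Q = 85 + 3·113 + 6·183 = 1522
Q: 1120 − 1522 = -402

-402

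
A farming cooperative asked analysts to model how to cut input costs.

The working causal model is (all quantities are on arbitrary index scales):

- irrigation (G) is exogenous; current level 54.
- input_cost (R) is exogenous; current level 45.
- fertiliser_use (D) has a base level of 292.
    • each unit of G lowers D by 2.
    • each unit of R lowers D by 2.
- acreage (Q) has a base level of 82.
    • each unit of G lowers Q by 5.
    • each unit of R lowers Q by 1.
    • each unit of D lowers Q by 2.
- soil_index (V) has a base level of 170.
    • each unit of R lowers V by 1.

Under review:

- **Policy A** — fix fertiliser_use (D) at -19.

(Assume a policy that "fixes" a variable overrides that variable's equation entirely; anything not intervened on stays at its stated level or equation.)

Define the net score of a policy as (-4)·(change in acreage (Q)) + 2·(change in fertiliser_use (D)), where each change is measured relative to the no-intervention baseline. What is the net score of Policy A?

-1130

Baseline:
  G = 54
  R = 45
  D = 292 − 2·54 − 2·45 = 94
  Q = 82 − 5·54 − 45 − 2·94 = -421
Policy A (D := -19):
  G = 54
  R = 45
  D = -19
  Q = 82 − 5·54 − 45 − 2·(-19) = -195
ΔQ = -195 − (-421) = 226; ΔD = -19 − 94 = -113
Score = (-4)·226 + 2·(-113) = -1130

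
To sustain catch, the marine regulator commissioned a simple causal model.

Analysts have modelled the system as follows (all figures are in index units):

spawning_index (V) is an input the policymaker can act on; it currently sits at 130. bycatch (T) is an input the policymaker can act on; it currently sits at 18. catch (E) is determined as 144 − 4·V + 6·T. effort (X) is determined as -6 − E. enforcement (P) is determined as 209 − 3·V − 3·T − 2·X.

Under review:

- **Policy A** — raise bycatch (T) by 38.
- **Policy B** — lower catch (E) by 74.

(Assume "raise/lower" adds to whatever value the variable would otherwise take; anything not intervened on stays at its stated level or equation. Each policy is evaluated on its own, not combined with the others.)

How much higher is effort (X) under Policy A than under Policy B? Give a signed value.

Policy A (T + 38):
  V = 130
  T = 18 + 38 = 56
  E = 144 − 4·130 + 6·56 = -40
  X = -6 − (-40) = 34
Policy B (E − 74):
  V = 130
  T = 18
  E = 144 − 4·130 + 6·18 (−74 from intervention) = -342
  X = -6 − (-342) = 336
X: 34 − 336 = -302

-302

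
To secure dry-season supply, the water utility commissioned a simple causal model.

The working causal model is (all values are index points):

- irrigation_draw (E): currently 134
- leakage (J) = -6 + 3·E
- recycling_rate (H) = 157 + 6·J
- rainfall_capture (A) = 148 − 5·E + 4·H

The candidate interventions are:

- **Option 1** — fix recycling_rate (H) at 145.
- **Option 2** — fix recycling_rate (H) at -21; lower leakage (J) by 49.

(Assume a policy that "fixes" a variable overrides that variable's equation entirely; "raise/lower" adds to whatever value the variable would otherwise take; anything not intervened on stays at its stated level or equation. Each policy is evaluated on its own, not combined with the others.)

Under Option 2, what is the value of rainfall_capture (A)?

Option 2 (H := -21, J − 49):
  E = 134
  J = -6 + 3·134 (−49 from intervention) = 347
  H = -21
  A = 148 − 5·134 + 4·(-21) = -606

-606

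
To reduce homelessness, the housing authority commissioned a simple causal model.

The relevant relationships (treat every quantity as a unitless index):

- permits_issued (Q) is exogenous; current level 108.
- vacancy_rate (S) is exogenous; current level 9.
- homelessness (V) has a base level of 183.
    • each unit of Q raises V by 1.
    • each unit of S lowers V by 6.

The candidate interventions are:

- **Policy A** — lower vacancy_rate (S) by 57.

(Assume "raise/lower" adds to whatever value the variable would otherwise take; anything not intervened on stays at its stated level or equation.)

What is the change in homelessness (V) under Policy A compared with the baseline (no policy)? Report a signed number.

342

Baseline:
  Q = 108
  S = 9
  V = 183 + 108 − 6·9 = 237
Policy A (S − 57):
  Q = 108
  S = 9 − 57 = -48
  V = 183 + 108 − 6·(-48) = 579
Change in V: 579 − 237 = 342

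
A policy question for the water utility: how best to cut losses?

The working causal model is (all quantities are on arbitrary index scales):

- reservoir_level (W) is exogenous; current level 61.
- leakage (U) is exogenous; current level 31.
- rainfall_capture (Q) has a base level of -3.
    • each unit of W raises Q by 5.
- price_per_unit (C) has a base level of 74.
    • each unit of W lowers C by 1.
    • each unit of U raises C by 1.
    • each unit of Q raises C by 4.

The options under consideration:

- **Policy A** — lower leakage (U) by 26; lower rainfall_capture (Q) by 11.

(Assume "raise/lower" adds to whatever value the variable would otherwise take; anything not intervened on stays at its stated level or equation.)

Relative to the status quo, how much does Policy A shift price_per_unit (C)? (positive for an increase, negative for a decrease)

Baseline:
  W = 61
  U = 31
  Q = -3 + 5·61 = 302
  C = 74 − 61 + 31 + 4·302 = 1252
Policy A (U − 26, Q − 11):
  W = 61
  U = 31 − 26 = 5
  Q = -3 + 5·61 (−11 from intervention) = 291
  C = 74 − 61 + 5 + 4·291 = 1182
Change in C: 1182 − 1252 = -70

-70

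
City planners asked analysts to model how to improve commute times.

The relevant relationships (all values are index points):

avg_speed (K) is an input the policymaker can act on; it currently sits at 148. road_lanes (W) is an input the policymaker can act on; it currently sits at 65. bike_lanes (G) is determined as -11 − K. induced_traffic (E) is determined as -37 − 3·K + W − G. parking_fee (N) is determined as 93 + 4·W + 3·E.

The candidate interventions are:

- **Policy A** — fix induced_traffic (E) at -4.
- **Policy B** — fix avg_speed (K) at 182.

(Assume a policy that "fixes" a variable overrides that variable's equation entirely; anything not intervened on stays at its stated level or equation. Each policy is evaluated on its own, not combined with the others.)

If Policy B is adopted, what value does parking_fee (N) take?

Policy B (K := 182):
  K = 182
  W = 65
  G = -11 − 182 = -193
  E = -37 − 3·182 + 65 − (-193) = -325
  N = 93 + 4·65 + 3·(-325) = -622

-622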